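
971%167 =136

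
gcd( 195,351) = 39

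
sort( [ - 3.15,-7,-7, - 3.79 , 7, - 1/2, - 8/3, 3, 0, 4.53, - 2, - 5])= [ - 7, - 7, - 5,-3.79, - 3.15, - 8/3, - 2, - 1/2, 0, 3, 4.53, 7 ] 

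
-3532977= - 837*4221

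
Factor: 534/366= 89/61  =  61^( - 1)*89^1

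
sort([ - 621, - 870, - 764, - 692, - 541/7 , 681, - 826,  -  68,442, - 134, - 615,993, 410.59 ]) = [ - 870, - 826, - 764, - 692, -621, - 615, - 134, - 541/7, - 68,410.59,  442,681, 993] 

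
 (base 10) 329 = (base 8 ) 511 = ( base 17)126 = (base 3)110012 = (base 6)1305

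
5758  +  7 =5765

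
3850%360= 250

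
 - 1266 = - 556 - 710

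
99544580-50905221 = 48639359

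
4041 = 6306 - 2265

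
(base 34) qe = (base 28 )142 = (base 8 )1602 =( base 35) PN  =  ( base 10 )898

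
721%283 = 155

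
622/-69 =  - 622/69 = - 9.01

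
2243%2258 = 2243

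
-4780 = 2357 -7137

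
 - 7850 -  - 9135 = 1285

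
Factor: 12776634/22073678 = 6388317/11036839 =3^2 * 11^( - 1) * 13^1*54601^1*1003349^( - 1 ) 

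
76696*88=6749248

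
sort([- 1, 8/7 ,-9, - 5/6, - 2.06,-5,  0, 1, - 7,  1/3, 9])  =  [ - 9, - 7,- 5,-2.06, - 1,  -  5/6 , 0, 1/3,1, 8/7,9] 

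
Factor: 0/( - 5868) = 0 = 0^1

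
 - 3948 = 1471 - 5419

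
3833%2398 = 1435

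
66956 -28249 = 38707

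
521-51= 470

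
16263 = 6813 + 9450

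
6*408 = 2448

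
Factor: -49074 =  - 2^1*3^1*8179^1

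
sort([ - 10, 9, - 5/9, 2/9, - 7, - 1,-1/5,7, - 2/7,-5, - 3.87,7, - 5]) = [ - 10, - 7, -5, - 5, - 3.87  ,-1, - 5/9, - 2/7,-1/5, 2/9,7 , 7, 9 ]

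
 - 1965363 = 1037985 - 3003348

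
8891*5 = 44455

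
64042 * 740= 47391080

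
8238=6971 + 1267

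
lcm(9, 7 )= 63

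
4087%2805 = 1282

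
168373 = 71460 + 96913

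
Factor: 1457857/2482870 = 2^(  -  1)*5^ ( - 1) * 13^( - 1)*71^( - 1 ) * 269^(-1 )*1457857^1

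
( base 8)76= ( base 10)62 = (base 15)42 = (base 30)22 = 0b111110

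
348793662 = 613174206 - 264380544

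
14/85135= 14/85135 = 0.00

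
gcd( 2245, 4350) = 5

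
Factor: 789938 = 2^1 * 394969^1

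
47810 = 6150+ 41660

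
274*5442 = 1491108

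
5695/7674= 5695/7674 = 0.74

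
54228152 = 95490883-41262731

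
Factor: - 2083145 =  - 5^1*416629^1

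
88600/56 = 1582 + 1/7 = 1582.14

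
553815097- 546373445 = 7441652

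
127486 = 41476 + 86010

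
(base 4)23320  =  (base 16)2F8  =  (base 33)n1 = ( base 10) 760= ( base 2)1011111000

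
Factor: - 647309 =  - 13^1*17^1*29^1*101^1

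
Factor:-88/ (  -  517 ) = 2^3*47^(-1)= 8/47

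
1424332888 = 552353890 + 871978998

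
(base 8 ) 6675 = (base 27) 4M7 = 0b110110111101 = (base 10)3517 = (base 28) 4DH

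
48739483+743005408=791744891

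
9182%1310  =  12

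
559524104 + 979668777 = 1539192881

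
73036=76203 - 3167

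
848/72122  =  424/36061 = 0.01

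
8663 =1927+6736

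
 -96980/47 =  - 96980/47=- 2063.40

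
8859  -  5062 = 3797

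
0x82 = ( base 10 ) 130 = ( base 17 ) 7B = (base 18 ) 74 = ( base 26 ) 50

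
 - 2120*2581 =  - 5471720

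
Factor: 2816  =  2^8* 11^1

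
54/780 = 9/130= 0.07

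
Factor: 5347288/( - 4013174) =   -  2673644/2006587  =  - 2^2*11^( - 1)*59^1*11329^1* 182417^(- 1) 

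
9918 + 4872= 14790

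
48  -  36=12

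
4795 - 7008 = -2213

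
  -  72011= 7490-79501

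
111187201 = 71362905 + 39824296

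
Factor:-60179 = -7^1*8597^1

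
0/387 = 0=0.00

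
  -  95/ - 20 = 19/4 = 4.75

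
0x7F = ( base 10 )127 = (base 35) 3m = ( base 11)106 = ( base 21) 61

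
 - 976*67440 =-65821440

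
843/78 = 10 + 21/26 = 10.81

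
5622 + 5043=10665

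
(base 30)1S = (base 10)58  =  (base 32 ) 1Q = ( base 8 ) 72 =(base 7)112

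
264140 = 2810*94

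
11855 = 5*2371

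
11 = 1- - 10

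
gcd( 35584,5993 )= 1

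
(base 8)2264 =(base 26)1K8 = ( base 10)1204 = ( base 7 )3340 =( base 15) 554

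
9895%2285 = 755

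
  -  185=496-681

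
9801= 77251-67450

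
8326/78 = 4163/39 = 106.74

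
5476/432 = 12 + 73/108 = 12.68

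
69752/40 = 8719/5=1743.80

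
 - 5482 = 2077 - 7559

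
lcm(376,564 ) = 1128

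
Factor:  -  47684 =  - 2^2*7^1*13^1*131^1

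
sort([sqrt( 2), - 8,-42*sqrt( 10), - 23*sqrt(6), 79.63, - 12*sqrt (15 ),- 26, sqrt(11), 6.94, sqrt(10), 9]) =[ - 42*sqrt(10), - 23*sqrt(6 ), - 12*sqrt (15 ), - 26,-8,sqrt (2), sqrt(10),  sqrt( 11), 6.94, 9,  79.63]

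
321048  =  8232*39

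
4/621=4/621  =  0.01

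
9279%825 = 204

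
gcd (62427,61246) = 1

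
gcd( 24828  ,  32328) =12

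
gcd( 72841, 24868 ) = 1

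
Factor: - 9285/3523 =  - 3^1*5^1 * 13^( - 1 )*271^( - 1) * 619^1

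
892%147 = 10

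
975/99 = 9 + 28/33 = 9.85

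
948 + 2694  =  3642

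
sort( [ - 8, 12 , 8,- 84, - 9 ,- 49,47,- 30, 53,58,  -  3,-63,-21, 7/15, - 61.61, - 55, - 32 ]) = [ - 84, - 63,-61.61,-55, -49, - 32,  -  30, - 21, - 9,  -  8, - 3, 7/15 , 8, 12, 47 , 53, 58]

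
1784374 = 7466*239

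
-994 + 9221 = 8227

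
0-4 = -4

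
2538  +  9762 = 12300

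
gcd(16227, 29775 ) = 3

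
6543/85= 76 +83/85 =76.98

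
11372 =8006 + 3366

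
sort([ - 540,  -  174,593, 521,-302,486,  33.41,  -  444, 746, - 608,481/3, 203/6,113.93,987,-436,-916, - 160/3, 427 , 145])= [-916, - 608, - 540, - 444,-436,  -  302,-174, - 160/3,33.41, 203/6, 113.93,145,481/3, 427 , 486, 521,593,746,987]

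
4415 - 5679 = - 1264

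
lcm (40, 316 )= 3160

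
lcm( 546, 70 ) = 2730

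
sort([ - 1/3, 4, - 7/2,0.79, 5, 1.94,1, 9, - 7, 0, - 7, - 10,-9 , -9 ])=[ - 10, - 9, - 9, - 7, - 7, - 7/2,- 1/3, 0, 0.79, 1,1.94,  4, 5, 9 ]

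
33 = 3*11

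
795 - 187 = 608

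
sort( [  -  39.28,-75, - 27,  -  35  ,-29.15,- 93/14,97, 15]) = [  -  75, - 39.28,-35,- 29.15,-27,  -  93/14,15, 97 ]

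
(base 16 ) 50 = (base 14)5A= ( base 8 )120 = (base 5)310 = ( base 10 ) 80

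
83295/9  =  9255=   9255.00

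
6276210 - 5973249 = 302961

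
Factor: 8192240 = 2^4*5^1*7^1*14629^1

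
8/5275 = 8/5275= 0.00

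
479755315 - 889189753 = -409434438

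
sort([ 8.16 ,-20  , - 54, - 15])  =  [-54,  -  20 , - 15, 8.16 ] 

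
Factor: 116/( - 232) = - 2^ ( - 1) = - 1/2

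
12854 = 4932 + 7922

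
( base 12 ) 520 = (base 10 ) 744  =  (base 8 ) 1350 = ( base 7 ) 2112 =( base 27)10F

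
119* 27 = 3213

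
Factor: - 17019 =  - 3^2*31^1*61^1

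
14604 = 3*4868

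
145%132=13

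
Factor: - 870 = - 2^1*3^1*5^1*29^1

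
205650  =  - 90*( - 2285) 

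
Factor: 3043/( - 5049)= - 3^(  -  3)*11^( - 1) * 179^1 = - 179/297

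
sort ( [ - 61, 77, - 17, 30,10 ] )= [ - 61,- 17, 10, 30 , 77]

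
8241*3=24723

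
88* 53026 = 4666288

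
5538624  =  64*86541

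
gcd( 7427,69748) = 7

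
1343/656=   2 + 31/656= 2.05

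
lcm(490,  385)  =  5390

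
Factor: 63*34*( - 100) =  - 2^3 * 3^2*5^2*7^1 *17^1=- 214200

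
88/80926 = 44/40463 = 0.00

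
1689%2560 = 1689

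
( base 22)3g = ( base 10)82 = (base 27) 31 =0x52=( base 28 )2Q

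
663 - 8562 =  - 7899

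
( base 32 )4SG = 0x1390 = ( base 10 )5008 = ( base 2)1001110010000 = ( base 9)6774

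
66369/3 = 22123 = 22123.00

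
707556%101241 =100110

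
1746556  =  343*5092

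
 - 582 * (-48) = 27936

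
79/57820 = 79/57820= 0.00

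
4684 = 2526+2158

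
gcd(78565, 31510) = 5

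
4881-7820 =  - 2939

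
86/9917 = 86/9917  =  0.01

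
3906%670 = 556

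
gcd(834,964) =2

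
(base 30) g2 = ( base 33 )ek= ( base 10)482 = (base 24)k2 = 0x1e2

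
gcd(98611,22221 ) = 1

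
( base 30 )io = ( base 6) 2340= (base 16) 234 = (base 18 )1D6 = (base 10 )564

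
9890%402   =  242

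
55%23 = 9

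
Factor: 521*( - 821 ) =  - 427741 = - 521^1*821^1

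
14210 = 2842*5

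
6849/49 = 139+ 38/49 = 139.78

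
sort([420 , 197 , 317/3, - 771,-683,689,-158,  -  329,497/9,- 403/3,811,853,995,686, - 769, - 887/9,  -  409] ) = [ - 771,-769, - 683, - 409, - 329,-158,  -  403/3, - 887/9,497/9,  317/3,197,420,686,689,811,853,995]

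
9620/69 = 9620/69 = 139.42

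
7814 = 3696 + 4118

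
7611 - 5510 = 2101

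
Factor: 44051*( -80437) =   -  3543330287 = - 7^3*29^1 * 31^1*11491^1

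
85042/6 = 14173 + 2/3 = 14173.67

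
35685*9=321165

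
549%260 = 29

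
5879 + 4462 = 10341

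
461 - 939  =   -478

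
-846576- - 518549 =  - 328027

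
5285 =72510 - 67225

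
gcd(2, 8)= 2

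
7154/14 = 511=511.00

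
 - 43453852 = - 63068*689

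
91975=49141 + 42834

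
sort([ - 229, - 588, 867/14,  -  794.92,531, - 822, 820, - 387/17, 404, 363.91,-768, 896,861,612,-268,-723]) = [ - 822, - 794.92,-768,-723 ,-588 ,-268, - 229,-387/17, 867/14, 363.91,404,531,612,820,861,896 ] 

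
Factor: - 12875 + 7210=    -5665  =  - 5^1*11^1 * 103^1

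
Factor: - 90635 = -5^1 * 18127^1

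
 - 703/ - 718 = 703/718 = 0.98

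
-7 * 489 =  - 3423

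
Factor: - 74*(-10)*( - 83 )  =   - 2^2 * 5^1*37^1*83^1 = - 61420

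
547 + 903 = 1450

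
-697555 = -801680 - -104125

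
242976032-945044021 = - 702067989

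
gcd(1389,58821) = 3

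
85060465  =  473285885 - 388225420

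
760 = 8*95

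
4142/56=2071/28 = 73.96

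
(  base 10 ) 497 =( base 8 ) 761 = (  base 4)13301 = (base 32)fh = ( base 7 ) 1310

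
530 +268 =798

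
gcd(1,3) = 1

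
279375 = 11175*25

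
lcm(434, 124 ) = 868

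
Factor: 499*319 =11^1*29^1*499^1= 159181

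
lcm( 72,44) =792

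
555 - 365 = 190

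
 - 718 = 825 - 1543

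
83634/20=4181 + 7/10 = 4181.70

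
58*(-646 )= - 37468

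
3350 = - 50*( - 67)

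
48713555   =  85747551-37033996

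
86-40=46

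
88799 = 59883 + 28916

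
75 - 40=35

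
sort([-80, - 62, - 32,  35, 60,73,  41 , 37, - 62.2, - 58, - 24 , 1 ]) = [ - 80,  -  62.2, - 62 ,- 58, - 32, - 24,1,35, 37, 41,60, 73 ]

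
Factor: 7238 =2^1*7^1*11^1*47^1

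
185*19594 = 3624890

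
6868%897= 589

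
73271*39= 2857569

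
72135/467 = 72135/467 = 154.46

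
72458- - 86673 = 159131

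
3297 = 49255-45958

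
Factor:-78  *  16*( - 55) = 68640 = 2^5 * 3^1*5^1* 11^1*13^1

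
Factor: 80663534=2^1*7^1*149^1*38669^1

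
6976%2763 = 1450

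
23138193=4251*5443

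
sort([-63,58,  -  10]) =[- 63, - 10,58]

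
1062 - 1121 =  - 59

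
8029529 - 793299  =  7236230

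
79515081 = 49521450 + 29993631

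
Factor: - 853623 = -3^2*94847^1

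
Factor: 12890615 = 5^1*37^1*59^1*1181^1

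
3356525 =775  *4331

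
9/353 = 9/353 = 0.03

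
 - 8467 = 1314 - 9781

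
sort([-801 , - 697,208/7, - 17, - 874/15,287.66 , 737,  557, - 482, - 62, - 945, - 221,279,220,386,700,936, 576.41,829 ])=[ - 945, - 801, - 697, - 482,-221, - 62, - 874/15,-17,208/7, 220,279,  287.66,386,557,576.41,700, 737,829,936]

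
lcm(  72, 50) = 1800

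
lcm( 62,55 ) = 3410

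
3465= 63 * 55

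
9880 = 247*40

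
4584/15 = 305 + 3/5 = 305.60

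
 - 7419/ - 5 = 1483 + 4/5 =1483.80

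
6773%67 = 6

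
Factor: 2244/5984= 3/8 = 2^(-3)*3^1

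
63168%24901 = 13366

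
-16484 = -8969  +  -7515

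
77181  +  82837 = 160018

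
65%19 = 8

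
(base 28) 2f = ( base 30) 2b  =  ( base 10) 71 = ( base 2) 1000111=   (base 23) 32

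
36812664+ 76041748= 112854412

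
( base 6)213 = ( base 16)51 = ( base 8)121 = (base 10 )81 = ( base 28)2P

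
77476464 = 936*82774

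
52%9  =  7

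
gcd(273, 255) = 3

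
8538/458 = 4269/229   =  18.64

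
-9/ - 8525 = 9/8525 = 0.00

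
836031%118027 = 9842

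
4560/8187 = 1520/2729   =  0.56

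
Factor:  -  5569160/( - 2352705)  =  1113832/470541 = 2^3*3^( - 1)*29^1*67^ ( - 1)* 2341^ ( - 1) *4801^1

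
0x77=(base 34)3H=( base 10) 119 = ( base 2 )1110111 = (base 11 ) A9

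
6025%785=530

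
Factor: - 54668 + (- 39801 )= - 17^1*5557^1 =- 94469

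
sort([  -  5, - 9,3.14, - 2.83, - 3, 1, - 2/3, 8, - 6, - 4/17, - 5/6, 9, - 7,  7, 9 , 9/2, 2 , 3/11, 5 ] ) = [-9, - 7, - 6,-5, - 3, - 2.83, - 5/6, - 2/3, - 4/17, 3/11,1, 2, 3.14, 9/2, 5, 7, 8, 9, 9]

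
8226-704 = 7522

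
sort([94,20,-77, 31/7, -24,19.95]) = [ -77, - 24,31/7,19.95, 20, 94] 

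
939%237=228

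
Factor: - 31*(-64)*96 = 190464= 2^11 *3^1*31^1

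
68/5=13 + 3/5 = 13.60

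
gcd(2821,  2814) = 7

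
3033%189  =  9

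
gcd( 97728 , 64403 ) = 1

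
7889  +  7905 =15794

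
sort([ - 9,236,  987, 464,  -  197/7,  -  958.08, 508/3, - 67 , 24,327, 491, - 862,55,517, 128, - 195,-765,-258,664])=[ - 958.08,-862, - 765,-258, - 195, - 67, - 197/7, - 9,24 , 55, 128, 508/3, 236, 327,464,491,  517, 664,987]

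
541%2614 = 541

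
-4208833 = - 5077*829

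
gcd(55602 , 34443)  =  9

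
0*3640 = 0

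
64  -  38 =26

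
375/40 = 9 +3/8=9.38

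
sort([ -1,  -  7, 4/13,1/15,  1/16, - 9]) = [ - 9,  -  7,- 1,1/16, 1/15, 4/13] 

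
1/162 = 1/162 = 0.01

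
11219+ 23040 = 34259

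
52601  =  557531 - 504930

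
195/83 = 195/83 = 2.35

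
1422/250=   711/125 = 5.69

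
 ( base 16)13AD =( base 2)1001110101101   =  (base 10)5037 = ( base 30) 5hr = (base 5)130122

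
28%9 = 1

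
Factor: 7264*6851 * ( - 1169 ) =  - 58176061216  =  - 2^5*7^1*13^1* 17^1*31^1*167^1 *227^1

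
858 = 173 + 685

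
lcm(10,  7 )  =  70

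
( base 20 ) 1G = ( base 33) 13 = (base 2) 100100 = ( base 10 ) 36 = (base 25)1B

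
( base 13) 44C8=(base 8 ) 22634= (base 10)9628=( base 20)1418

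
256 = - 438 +694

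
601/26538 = 601/26538 = 0.02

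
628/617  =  1+11/617 = 1.02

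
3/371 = 3/371 = 0.01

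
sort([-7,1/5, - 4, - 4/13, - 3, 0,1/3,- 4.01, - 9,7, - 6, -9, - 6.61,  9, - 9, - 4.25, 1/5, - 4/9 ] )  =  [ - 9, - 9, - 9, - 7, - 6.61, - 6, - 4.25 , - 4.01, - 4,-3,  -  4/9, - 4/13,0,1/5, 1/5,1/3,7, 9] 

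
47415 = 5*9483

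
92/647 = 92/647 = 0.14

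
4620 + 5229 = 9849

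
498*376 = 187248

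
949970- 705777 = 244193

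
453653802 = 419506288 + 34147514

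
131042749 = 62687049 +68355700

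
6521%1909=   794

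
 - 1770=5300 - 7070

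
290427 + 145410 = 435837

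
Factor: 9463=9463^1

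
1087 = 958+129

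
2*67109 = 134218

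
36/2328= 3/194=   0.02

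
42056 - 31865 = 10191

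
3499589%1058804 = 323177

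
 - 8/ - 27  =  8/27 = 0.30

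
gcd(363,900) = 3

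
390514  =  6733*58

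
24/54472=3/6809=   0.00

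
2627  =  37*71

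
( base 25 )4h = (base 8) 165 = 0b1110101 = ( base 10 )117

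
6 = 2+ 4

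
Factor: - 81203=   - 81203^1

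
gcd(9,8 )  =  1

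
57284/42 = 28642/21 = 1363.90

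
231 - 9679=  - 9448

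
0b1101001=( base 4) 1221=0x69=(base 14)77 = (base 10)105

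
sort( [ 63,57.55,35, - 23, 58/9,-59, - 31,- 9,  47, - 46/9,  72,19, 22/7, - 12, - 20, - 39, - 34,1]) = [ - 59,  -  39, - 34, - 31, - 23, -20, - 12, - 9, - 46/9,1,22/7,58/9,19, 35,47,57.55,63, 72]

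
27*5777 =155979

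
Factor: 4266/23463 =2/11 =2^1*11^(-1)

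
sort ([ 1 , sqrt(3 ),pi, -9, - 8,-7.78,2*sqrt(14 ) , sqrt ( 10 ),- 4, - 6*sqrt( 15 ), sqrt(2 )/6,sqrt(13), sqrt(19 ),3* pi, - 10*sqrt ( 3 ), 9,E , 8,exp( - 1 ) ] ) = [ - 6* sqrt(15 ), - 10*sqrt( 3), - 9, - 8, - 7.78, - 4, sqrt(2 ) /6,exp( - 1),1 , sqrt(3 ),  E,pi,sqrt(10),sqrt( 13 ),sqrt( 19),  2*sqrt(14), 8,9,3*pi]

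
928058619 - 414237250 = 513821369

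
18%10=8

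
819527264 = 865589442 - 46062178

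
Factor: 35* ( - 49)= -5^1*7^3=- 1715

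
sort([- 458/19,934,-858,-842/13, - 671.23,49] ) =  [  -  858, - 671.23, - 842/13,  -  458/19,49,934] 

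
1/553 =1/553 = 0.00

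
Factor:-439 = -439^1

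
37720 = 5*7544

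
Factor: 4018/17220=2^( - 1)*3^ (-1)*5^( - 1 )*7^1 = 7/30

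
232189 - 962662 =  - 730473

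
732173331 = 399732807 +332440524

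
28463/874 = 28463/874 = 32.57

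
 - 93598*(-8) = 748784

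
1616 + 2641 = 4257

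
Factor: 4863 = 3^1*1621^1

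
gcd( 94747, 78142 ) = 1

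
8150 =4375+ 3775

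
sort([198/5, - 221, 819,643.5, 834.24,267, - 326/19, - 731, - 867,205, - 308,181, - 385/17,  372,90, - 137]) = [ - 867, - 731, - 308, - 221 , - 137, - 385/17, - 326/19,198/5, 90,181,  205, 267,372,643.5 , 819,  834.24]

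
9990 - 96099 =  - 86109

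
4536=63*72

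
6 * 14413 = 86478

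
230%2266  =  230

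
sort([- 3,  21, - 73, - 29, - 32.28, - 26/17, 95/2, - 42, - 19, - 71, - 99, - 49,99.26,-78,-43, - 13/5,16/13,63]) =[ - 99, - 78,  -  73, - 71, - 49, - 43, - 42, - 32.28, - 29,  -  19,-3, - 13/5,- 26/17, 16/13, 21, 95/2,63, 99.26]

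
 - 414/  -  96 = 4+5/16= 4.31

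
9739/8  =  1217+3/8 = 1217.38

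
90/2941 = 90/2941 = 0.03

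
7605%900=405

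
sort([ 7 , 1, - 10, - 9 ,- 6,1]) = [ - 10, - 9, - 6 , 1, 1,7]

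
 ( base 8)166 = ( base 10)118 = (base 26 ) 4e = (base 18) 6a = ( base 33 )3j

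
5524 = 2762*2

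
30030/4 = 7507 + 1/2= 7507.50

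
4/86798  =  2/43399= 0.00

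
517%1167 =517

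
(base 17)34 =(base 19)2h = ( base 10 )55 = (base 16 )37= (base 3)2001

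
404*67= 27068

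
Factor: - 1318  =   -2^1*659^1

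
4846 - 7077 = -2231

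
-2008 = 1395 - 3403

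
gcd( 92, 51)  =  1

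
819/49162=819/49162 = 0.02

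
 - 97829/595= - 97829/595 = - 164.42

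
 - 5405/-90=1081/18 =60.06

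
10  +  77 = 87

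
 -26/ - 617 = 26/617 = 0.04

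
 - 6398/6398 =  - 1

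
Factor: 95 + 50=145 = 5^1*29^1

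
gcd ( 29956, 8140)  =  4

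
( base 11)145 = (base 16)AA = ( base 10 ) 170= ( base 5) 1140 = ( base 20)8a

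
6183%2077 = 2029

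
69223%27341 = 14541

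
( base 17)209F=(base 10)9994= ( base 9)14634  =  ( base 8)23412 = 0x270A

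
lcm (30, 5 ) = 30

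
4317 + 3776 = 8093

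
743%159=107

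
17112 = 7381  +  9731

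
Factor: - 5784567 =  - 3^1*41^1*131^1*359^1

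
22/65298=11/32649 = 0.00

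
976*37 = 36112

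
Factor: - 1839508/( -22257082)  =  919754/11128541 = 2^1 *11^1*97^1*367^( - 1)*431^1 * 30323^( - 1 )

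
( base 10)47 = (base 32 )1f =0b101111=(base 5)142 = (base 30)1H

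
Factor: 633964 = 2^2* 17^1*9323^1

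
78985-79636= - 651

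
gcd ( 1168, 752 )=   16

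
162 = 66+96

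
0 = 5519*0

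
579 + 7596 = 8175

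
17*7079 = 120343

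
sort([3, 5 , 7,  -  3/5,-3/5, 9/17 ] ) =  [ - 3/5,- 3/5,  9/17,3,5,  7 ] 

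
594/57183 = 198/19061 = 0.01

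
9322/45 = 9322/45=207.16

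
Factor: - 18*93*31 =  - 51894 = - 2^1*3^3*31^2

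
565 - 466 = 99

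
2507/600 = 4 +107/600  =  4.18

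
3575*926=3310450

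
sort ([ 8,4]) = [ 4,8] 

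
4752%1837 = 1078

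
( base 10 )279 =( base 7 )546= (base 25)b4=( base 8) 427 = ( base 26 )aj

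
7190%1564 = 934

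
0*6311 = 0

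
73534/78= 942 + 29/39 = 942.74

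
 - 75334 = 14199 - 89533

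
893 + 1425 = 2318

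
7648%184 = 104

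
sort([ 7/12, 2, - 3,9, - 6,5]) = [ - 6, - 3,7/12 , 2,5,9 ]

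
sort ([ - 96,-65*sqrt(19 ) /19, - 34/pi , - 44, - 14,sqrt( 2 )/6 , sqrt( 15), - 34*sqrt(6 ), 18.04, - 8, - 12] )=[ - 96, - 34*sqrt(6), - 44, - 65*sqrt(19) /19, - 14, - 12, - 34/pi , - 8,sqrt(  2)/6,sqrt(15), 18.04]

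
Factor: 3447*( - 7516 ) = -25907652 = -2^2*3^2*383^1*1879^1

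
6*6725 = 40350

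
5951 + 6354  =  12305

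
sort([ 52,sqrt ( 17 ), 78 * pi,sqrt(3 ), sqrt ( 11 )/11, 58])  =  [ sqrt( 11 )/11, sqrt ( 3 ),sqrt( 17), 52,58,78 * pi]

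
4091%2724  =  1367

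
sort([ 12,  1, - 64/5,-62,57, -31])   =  [-62, - 31,- 64/5, 1 , 12, 57 ] 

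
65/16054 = 65/16054 = 0.00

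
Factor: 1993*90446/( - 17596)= - 90129439/8798 =-  2^(  -  1)*41^1* 53^(-1 ) * 83^ (  -  1)*1103^1*1993^1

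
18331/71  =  18331/71 =258.18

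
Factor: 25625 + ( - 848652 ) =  - 271^1*3037^1 = -823027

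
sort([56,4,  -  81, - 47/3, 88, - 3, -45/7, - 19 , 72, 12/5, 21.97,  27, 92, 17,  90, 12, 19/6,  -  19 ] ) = [ - 81, - 19, -19,- 47/3,- 45/7, - 3, 12/5 , 19/6, 4, 12, 17, 21.97, 27,56, 72, 88, 90,92 ] 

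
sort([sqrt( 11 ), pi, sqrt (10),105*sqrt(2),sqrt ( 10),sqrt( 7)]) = [sqrt( 7), pi,sqrt(10), sqrt( 10 ), sqrt( 11),105*sqrt( 2)]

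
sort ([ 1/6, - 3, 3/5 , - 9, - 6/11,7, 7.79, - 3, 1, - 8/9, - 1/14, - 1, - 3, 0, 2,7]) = [-9, - 3, - 3,- 3, - 1, - 8/9,-6/11, - 1/14, 0,1/6, 3/5,  1, 2  ,  7, 7,7.79]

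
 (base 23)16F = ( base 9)837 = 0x2aa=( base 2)1010101010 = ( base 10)682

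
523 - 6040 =-5517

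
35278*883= 31150474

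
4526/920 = 2263/460 = 4.92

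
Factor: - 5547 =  - 3^1*43^2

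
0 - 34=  - 34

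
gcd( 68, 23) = 1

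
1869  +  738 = 2607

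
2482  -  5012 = -2530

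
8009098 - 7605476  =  403622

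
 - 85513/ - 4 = 21378 + 1/4 = 21378.25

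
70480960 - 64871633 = 5609327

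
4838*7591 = 36725258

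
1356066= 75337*18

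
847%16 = 15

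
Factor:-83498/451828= - 41749/225914 = - 2^( - 1)*  13^( - 1 )*83^1*503^1*8689^ ( - 1) 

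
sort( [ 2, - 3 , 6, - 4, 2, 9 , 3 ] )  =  [ - 4, -3,2, 2, 3 , 6, 9]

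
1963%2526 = 1963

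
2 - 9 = -7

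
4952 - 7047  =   - 2095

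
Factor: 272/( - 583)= -2^4*11^(-1) * 17^1*53^( - 1)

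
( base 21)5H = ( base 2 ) 1111010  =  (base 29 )46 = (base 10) 122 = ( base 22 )5C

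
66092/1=66092  =  66092.00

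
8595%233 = 207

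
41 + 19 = 60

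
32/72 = 4/9 =0.44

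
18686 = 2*9343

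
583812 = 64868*9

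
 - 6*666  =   - 3996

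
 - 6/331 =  - 1 + 325/331 = -0.02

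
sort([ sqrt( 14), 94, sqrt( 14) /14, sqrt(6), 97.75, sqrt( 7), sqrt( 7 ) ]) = [sqrt (14 )/14, sqrt(  6), sqrt( 7 ),  sqrt( 7 ), sqrt(14) , 94, 97.75]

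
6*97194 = 583164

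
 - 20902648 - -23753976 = 2851328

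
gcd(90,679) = 1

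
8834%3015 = 2804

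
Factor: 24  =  2^3*3^1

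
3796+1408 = 5204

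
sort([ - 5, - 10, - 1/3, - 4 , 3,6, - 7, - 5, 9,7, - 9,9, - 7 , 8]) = [-10, - 9, - 7, - 7, - 5, - 5, - 4,-1/3, 3,  6, 7, 8 , 9, 9 ]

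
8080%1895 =500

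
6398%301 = 77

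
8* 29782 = 238256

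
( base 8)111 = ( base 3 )2201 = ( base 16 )49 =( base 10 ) 73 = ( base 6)201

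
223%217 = 6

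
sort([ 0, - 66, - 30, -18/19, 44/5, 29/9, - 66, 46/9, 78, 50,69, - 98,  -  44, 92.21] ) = [-98, - 66, - 66,-44, - 30, - 18/19, 0, 29/9, 46/9, 44/5, 50, 69,  78,92.21 ]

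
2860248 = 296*9663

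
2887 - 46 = 2841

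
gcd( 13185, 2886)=3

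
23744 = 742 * 32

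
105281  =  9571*11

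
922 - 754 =168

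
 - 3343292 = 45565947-48909239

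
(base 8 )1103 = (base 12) 403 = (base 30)J9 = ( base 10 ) 579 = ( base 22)147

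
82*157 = 12874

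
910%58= 40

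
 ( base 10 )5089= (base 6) 35321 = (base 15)1794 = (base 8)11741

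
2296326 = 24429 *94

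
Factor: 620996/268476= 3^ ( - 1 )*13^( - 1 )*19^1*1721^ ( - 1)*8171^1 = 155249/67119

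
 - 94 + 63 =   -  31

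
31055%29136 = 1919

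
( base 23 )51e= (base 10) 2682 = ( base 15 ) BDC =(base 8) 5172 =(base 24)4fi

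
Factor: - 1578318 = - 2^1*3^1 * 7^1*37579^1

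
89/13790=89/13790=0.01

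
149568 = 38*3936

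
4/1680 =1/420 = 0.00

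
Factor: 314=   2^1*157^1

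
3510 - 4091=-581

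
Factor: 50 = 2^1*5^2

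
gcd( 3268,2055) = 1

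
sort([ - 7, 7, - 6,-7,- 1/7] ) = [ - 7 , - 7, - 6,  -  1/7, 7]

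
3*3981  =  11943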